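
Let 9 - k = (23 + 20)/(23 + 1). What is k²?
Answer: 29929/576 ≈ 51.960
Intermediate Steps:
k = 173/24 (k = 9 - (23 + 20)/(23 + 1) = 9 - 43/24 = 173/24 ≈ 7.2083)
k² = (173/24)² = 29929/576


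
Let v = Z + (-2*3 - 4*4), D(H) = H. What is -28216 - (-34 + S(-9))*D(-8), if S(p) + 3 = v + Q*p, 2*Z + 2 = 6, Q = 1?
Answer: -28744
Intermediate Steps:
Z = 2 (Z = -1 + (1/2)*6 = -1 + 3 = 2)
v = -20 (v = 2 + (-2*3 - 4*4) = 2 + (-6 - 16) = 2 - 22 = -20)
S(p) = -23 + p (S(p) = -3 + (-20 + 1*p) = -3 + (-20 + p) = -23 + p)
-28216 - (-34 + S(-9))*D(-8) = -28216 - (-34 + (-23 - 9))*(-8) = -28216 - (-34 - 32)*(-8) = -28216 - (-66)*(-8) = -28216 - 1*528 = -28216 - 528 = -28744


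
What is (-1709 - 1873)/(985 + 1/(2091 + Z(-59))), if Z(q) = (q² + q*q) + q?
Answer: -32216508/8859091 ≈ -3.6365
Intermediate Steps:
Z(q) = q + 2*q² (Z(q) = (q² + q²) + q = 2*q² + q = q + 2*q²)
(-1709 - 1873)/(985 + 1/(2091 + Z(-59))) = (-1709 - 1873)/(985 + 1/(2091 - 59*(1 + 2*(-59)))) = -3582/(985 + 1/(2091 - 59*(1 - 118))) = -3582/(985 + 1/(2091 - 59*(-117))) = -3582/(985 + 1/(2091 + 6903)) = -3582/(985 + 1/8994) = -3582/8859091/8994 = -3582*8994/8859091 = -32216508/8859091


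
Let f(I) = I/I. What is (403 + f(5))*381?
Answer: 153924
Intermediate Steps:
f(I) = 1
(403 + f(5))*381 = (403 + 1)*381 = 404*381 = 153924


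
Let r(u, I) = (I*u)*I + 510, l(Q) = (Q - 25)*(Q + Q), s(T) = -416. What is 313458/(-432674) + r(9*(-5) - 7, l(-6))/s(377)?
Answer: 778289299041/44998096 ≈ 17296.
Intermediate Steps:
l(Q) = 2*Q*(-25 + Q) (l(Q) = (-25 + Q)*(2*Q) = 2*Q*(-25 + Q))
r(u, I) = 510 + u*I² (r(u, I) = u*I² + 510 = 510 + u*I²)
313458/(-432674) + r(9*(-5) - 7, l(-6))/s(377) = 313458/(-432674) + (510 + (9*(-5) - 7)*(2*(-6)*(-25 - 6))²)/(-416) = 313458*(-1/432674) + (510 + (-45 - 7)*(2*(-6)*(-31))²)*(-1/416) = -156729/216337 + (510 - 52*372²)*(-1/416) = -156729/216337 + (510 - 52*138384)*(-1/416) = -156729/216337 + (510 - 7195968)*(-1/416) = -156729/216337 - 7195458*(-1/416) = -156729/216337 + 3597729/208 = 778289299041/44998096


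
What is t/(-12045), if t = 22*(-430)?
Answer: 172/219 ≈ 0.78539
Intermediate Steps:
t = -9460
t/(-12045) = -9460/(-12045) = -9460*(-1/12045) = 172/219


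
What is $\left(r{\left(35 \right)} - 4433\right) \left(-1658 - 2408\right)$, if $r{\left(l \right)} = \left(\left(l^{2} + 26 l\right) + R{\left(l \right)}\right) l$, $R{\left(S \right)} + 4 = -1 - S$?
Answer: $-280114872$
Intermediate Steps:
$R{\left(S \right)} = -5 - S$ ($R{\left(S \right)} = -4 - \left(1 + S\right) = -5 - S$)
$r{\left(l \right)} = l \left(-5 + l^{2} + 25 l\right)$ ($r{\left(l \right)} = \left(\left(l^{2} + 26 l\right) - \left(5 + l\right)\right) l = \left(-5 + l^{2} + 25 l\right) l = l \left(-5 + l^{2} + 25 l\right)$)
$\left(r{\left(35 \right)} - 4433\right) \left(-1658 - 2408\right) = \left(35 \left(-5 + 35^{2} + 25 \cdot 35\right) - 4433\right) \left(-1658 - 2408\right) = \left(35 \left(-5 + 1225 + 875\right) - 4433\right) \left(-4066\right) = \left(35 \cdot 2095 - 4433\right) \left(-4066\right) = \left(73325 - 4433\right) \left(-4066\right) = 68892 \left(-4066\right) = -280114872$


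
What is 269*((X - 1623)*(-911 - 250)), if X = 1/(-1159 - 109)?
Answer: 642720991185/1268 ≈ 5.0688e+8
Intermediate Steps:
X = -1/1268 (X = 1/(-1268) = -1/1268 ≈ -0.00078864)
269*((X - 1623)*(-911 - 250)) = 269*((-1/1268 - 1623)*(-911 - 250)) = 269*(-2057965/1268*(-1161)) = 269*(2389297365/1268) = 642720991185/1268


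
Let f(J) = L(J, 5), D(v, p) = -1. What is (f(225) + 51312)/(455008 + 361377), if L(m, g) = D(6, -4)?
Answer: 51311/816385 ≈ 0.062851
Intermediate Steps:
L(m, g) = -1
f(J) = -1
(f(225) + 51312)/(455008 + 361377) = (-1 + 51312)/(455008 + 361377) = 51311/816385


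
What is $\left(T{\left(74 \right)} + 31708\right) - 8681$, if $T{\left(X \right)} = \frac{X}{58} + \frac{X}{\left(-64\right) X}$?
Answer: $\frac{42740451}{1856} \approx 23028.0$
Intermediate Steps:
$T{\left(X \right)} = - \frac{1}{64} + \frac{X}{58}$ ($T{\left(X \right)} = X \frac{1}{58} + X \left(- \frac{1}{64 X}\right) = \frac{X}{58} - \frac{1}{64} = - \frac{1}{64} + \frac{X}{58}$)
$\left(T{\left(74 \right)} + 31708\right) - 8681 = \left(\left(- \frac{1}{64} + \frac{1}{58} \cdot 74\right) + 31708\right) - 8681 = \left(\left(- \frac{1}{64} + \frac{37}{29}\right) + 31708\right) - 8681 = \left(\frac{2339}{1856} + 31708\right) - 8681 = \frac{58852387}{1856} - 8681 = \frac{42740451}{1856}$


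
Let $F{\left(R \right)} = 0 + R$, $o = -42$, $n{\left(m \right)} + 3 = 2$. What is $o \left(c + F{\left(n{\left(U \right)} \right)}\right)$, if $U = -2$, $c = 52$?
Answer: $-2142$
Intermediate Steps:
$n{\left(m \right)} = -1$ ($n{\left(m \right)} = -3 + 2 = -1$)
$F{\left(R \right)} = R$
$o \left(c + F{\left(n{\left(U \right)} \right)}\right) = - 42 \left(52 - 1\right) = \left(-42\right) 51 = -2142$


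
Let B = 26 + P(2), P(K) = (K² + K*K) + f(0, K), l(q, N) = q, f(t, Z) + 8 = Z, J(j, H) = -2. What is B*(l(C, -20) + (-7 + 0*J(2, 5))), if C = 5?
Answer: -56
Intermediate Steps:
f(t, Z) = -8 + Z
P(K) = -8 + K + 2*K² (P(K) = (K² + K*K) + (-8 + K) = (K² + K²) + (-8 + K) = 2*K² + (-8 + K) = -8 + K + 2*K²)
B = 28 (B = 26 + (-8 + 2 + 2*2²) = 26 + (-8 + 2 + 2*4) = 26 + (-8 + 2 + 8) = 26 + 2 = 28)
B*(l(C, -20) + (-7 + 0*J(2, 5))) = 28*(5 + (-7 + 0*(-2))) = 28*(5 + (-7 + 0)) = 28*(5 - 7) = 28*(-2) = -56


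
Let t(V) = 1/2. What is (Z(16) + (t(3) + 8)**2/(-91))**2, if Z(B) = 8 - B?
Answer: 10246401/132496 ≈ 77.334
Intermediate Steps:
t(V) = 1/2
(Z(16) + (t(3) + 8)**2/(-91))**2 = ((8 - 1*16) + (1/2 + 8)**2/(-91))**2 = ((8 - 16) + (17/2)**2*(-1/91))**2 = (-8 + (289/4)*(-1/91))**2 = (-8 - 289/364)**2 = (-3201/364)**2 = 10246401/132496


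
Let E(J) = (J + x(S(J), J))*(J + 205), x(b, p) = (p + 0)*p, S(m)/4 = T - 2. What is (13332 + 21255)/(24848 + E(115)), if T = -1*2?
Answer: 427/53008 ≈ 0.0080554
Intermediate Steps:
T = -2
S(m) = -16 (S(m) = 4*(-2 - 2) = 4*(-4) = -16)
x(b, p) = p**2 (x(b, p) = p*p = p**2)
E(J) = (205 + J)*(J + J**2) (E(J) = (J + J**2)*(J + 205) = (J + J**2)*(205 + J) = (205 + J)*(J + J**2))
(13332 + 21255)/(24848 + E(115)) = (13332 + 21255)/(24848 + 115*(205 + 115**2 + 206*115)) = 34587/(24848 + 115*(205 + 13225 + 23690)) = 34587/(24848 + 115*37120) = 34587/(24848 + 4268800) = 34587/4293648 = 34587*(1/4293648) = 427/53008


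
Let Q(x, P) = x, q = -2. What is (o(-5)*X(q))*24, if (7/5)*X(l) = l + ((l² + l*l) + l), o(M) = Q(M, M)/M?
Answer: 480/7 ≈ 68.571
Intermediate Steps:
o(M) = 1 (o(M) = M/M = 1)
X(l) = 10*l/7 + 10*l²/7 (X(l) = 5*(l + ((l² + l*l) + l))/7 = 5*(l + ((l² + l²) + l))/7 = 5*(l + (2*l² + l))/7 = 5*(l + (l + 2*l²))/7 = 5*(2*l + 2*l²)/7 = 10*l/7 + 10*l²/7)
(o(-5)*X(q))*24 = (1*((10/7)*(-2)*(1 - 2)))*24 = (1*((10/7)*(-2)*(-1)))*24 = (1*(20/7))*24 = (20/7)*24 = 480/7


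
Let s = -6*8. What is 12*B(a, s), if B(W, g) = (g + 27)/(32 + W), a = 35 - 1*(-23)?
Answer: -14/5 ≈ -2.8000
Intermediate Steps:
a = 58 (a = 35 + 23 = 58)
s = -48
B(W, g) = (27 + g)/(32 + W)
12*B(a, s) = 12*((27 - 48)/(32 + 58)) = 12*(-21/90) = 12*((1/90)*(-21)) = 12*(-7/30) = -14/5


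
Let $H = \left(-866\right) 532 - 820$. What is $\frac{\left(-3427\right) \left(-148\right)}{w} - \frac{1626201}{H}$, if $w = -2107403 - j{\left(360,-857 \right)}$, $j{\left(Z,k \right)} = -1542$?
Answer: $\frac{1063488693263}{323974079684} \approx 3.2826$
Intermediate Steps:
$w = -2105861$ ($w = -2107403 - -1542 = -2107403 + 1542 = -2105861$)
$H = -461532$ ($H = -460712 - 820 = -461532$)
$\frac{\left(-3427\right) \left(-148\right)}{w} - \frac{1626201}{H} = \frac{\left(-3427\right) \left(-148\right)}{-2105861} - \frac{1626201}{-461532} = 507196 \left(- \frac{1}{2105861}\right) - - \frac{542067}{153844} = - \frac{507196}{2105861} + \frac{542067}{153844} = \frac{1063488693263}{323974079684}$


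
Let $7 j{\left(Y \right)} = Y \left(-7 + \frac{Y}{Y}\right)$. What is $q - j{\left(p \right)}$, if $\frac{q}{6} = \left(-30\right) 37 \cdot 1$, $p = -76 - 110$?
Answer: $- \frac{47736}{7} \approx -6819.4$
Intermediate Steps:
$p = -186$ ($p = -76 - 110 = -186$)
$q = -6660$ ($q = 6 \left(-30\right) 37 \cdot 1 = 6 \left(\left(-1110\right) 1\right) = 6 \left(-1110\right) = -6660$)
$j{\left(Y \right)} = - \frac{6 Y}{7}$ ($j{\left(Y \right)} = \frac{Y \left(-7 + \frac{Y}{Y}\right)}{7} = \frac{Y \left(-7 + 1\right)}{7} = \frac{Y \left(-6\right)}{7} = \frac{\left(-6\right) Y}{7} = - \frac{6 Y}{7}$)
$q - j{\left(p \right)} = -6660 - \left(- \frac{6}{7}\right) \left(-186\right) = -6660 - \frac{1116}{7} = - \frac{47736}{7}$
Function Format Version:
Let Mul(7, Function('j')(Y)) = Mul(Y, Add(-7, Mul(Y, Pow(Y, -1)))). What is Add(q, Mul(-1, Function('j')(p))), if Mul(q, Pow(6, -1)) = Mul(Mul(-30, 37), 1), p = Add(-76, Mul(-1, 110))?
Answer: Rational(-47736, 7) ≈ -6819.4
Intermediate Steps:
p = -186 (p = Add(-76, -110) = -186)
q = -6660 (q = Mul(6, Mul(Mul(-30, 37), 1)) = Mul(6, Mul(-1110, 1)) = Mul(6, -1110) = -6660)
Function('j')(Y) = Mul(Rational(-6, 7), Y) (Function('j')(Y) = Mul(Rational(1, 7), Mul(Y, Add(-7, Mul(Y, Pow(Y, -1))))) = Mul(Rational(1, 7), Mul(Y, Add(-7, 1))) = Mul(Rational(1, 7), Mul(Y, -6)) = Mul(Rational(1, 7), Mul(-6, Y)) = Mul(Rational(-6, 7), Y))
Add(q, Mul(-1, Function('j')(p))) = Add(-6660, Mul(-1, Mul(Rational(-6, 7), -186))) = Add(-6660, Mul(-1, Rational(1116, 7))) = Add(-6660, Rational(-1116, 7)) = Rational(-47736, 7)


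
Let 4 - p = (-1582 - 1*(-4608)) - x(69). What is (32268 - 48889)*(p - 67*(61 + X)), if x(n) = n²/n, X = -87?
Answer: 20128031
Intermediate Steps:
x(n) = n
p = -2953 (p = 4 - ((-1582 - 1*(-4608)) - 1*69) = 4 - ((-1582 + 4608) - 69) = 4 - (3026 - 69) = 4 - 1*2957 = 4 - 2957 = -2953)
(32268 - 48889)*(p - 67*(61 + X)) = (32268 - 48889)*(-2953 - 67*(61 - 87)) = -16621*(-2953 - 67*(-26)) = -16621*(-2953 + 1742) = -16621*(-1211) = 20128031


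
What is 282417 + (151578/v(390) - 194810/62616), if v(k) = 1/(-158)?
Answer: -740963621761/31308 ≈ -2.3667e+7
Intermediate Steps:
v(k) = -1/158
282417 + (151578/v(390) - 194810/62616) = 282417 + (151578/(-1/158) - 194810/62616) = 282417 + (151578*(-158) - 194810*1/62616) = 282417 + (-23949324 - 97405/31308) = 282417 - 749805533197/31308 = -740963621761/31308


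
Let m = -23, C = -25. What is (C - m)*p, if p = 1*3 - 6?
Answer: 6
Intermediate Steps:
p = -3 (p = 3 - 6 = -3)
(C - m)*p = (-25 - 1*(-23))*(-3) = (-25 + 23)*(-3) = -2*(-3) = 6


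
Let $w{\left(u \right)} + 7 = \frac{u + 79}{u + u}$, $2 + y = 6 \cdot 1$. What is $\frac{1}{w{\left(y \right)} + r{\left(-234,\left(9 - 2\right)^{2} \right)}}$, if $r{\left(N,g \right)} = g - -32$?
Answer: $\frac{8}{675} \approx 0.011852$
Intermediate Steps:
$r{\left(N,g \right)} = 32 + g$ ($r{\left(N,g \right)} = g + 32 = 32 + g$)
$y = 4$ ($y = -2 + 6 \cdot 1 = -2 + 6 = 4$)
$w{\left(u \right)} = -7 + \frac{79 + u}{2 u}$ ($w{\left(u \right)} = -7 + \frac{u + 79}{u + u} = -7 + \frac{79 + u}{2 u}$)
$\frac{1}{w{\left(y \right)} + r{\left(-234,\left(9 - 2\right)^{2} \right)}} = \frac{1}{\frac{79 - 52}{2 \cdot 4} + \left(32 + \left(9 - 2\right)^{2}\right)} = \frac{1}{\frac{1}{2} \cdot \frac{1}{4} \left(79 - 52\right) + \left(32 + 7^{2}\right)} = \frac{1}{\frac{1}{2} \cdot \frac{1}{4} \cdot 27 + \left(32 + 49\right)} = \frac{1}{\frac{27}{8} + 81} = \frac{1}{\frac{675}{8}} = \frac{8}{675}$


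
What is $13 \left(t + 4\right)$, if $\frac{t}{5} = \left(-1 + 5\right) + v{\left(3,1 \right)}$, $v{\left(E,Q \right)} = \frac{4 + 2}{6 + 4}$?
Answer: $351$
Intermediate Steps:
$v{\left(E,Q \right)} = \frac{3}{5}$ ($v{\left(E,Q \right)} = \frac{6}{10} = 6 \cdot \frac{1}{10} = \frac{3}{5}$)
$t = 23$ ($t = 5 \left(\left(-1 + 5\right) + \frac{3}{5}\right) = 5 \left(4 + \frac{3}{5}\right) = 5 \cdot \frac{23}{5} = 23$)
$13 \left(t + 4\right) = 13 \left(23 + 4\right) = 13 \cdot 27 = 351$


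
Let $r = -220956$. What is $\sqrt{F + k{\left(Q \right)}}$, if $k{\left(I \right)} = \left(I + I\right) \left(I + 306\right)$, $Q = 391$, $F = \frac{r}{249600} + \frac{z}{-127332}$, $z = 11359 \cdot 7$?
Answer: $\frac{\sqrt{1843805623195504839}}{1839240} \approx 738.28$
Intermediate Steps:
$z = 79513$
$F = - \frac{999608629}{662126400}$ ($F = - \frac{220956}{249600} + \frac{79513}{-127332} = \left(-220956\right) \frac{1}{249600} + 79513 \left(- \frac{1}{127332}\right) = - \frac{18413}{20800} - \frac{79513}{127332} = - \frac{999608629}{662126400} \approx -1.5097$)
$k{\left(I \right)} = 2 I \left(306 + I\right)$
$\sqrt{F + k{\left(Q \right)}} = \sqrt{- \frac{999608629}{662126400} + 2 \cdot 391 \left(306 + 391\right)} = \sqrt{- \frac{999608629}{662126400} + 2 \cdot 391 \cdot 697} = \sqrt{- \frac{999608629}{662126400} + 545054} = \sqrt{\frac{360893643216971}{662126400}} = \frac{\sqrt{1843805623195504839}}{1839240}$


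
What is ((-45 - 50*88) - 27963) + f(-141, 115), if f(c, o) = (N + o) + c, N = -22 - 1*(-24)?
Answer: -32432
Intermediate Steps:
N = 2 (N = -22 + 24 = 2)
f(c, o) = 2 + c + o (f(c, o) = (2 + o) + c = 2 + c + o)
((-45 - 50*88) - 27963) + f(-141, 115) = ((-45 - 50*88) - 27963) + (2 - 141 + 115) = ((-45 - 4400) - 27963) - 24 = (-4445 - 27963) - 24 = -32408 - 24 = -32432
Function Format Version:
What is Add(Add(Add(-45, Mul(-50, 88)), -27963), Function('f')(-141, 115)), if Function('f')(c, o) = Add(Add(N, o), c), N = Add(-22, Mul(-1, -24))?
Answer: -32432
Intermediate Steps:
N = 2 (N = Add(-22, 24) = 2)
Function('f')(c, o) = Add(2, c, o) (Function('f')(c, o) = Add(Add(2, o), c) = Add(2, c, o))
Add(Add(Add(-45, Mul(-50, 88)), -27963), Function('f')(-141, 115)) = Add(Add(Add(-45, Mul(-50, 88)), -27963), Add(2, -141, 115)) = Add(Add(Add(-45, -4400), -27963), -24) = Add(Add(-4445, -27963), -24) = Add(-32408, -24) = -32432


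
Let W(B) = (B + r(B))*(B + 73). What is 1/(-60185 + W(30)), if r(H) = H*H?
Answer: 1/35605 ≈ 2.8086e-5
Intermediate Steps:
r(H) = H²
W(B) = (73 + B)*(B + B²) (W(B) = (B + B²)*(B + 73) = (B + B²)*(73 + B) = (73 + B)*(B + B²))
1/(-60185 + W(30)) = 1/(-60185 + 30*(73 + 30² + 74*30)) = 1/(-60185 + 30*(73 + 900 + 2220)) = 1/(-60185 + 30*3193) = 1/(-60185 + 95790) = 1/35605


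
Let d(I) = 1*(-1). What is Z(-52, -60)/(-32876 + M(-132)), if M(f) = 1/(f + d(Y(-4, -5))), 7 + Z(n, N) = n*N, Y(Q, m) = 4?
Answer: -414029/4372509 ≈ -0.094689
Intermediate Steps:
d(I) = -1
Z(n, N) = -7 + N*n (Z(n, N) = -7 + n*N = -7 + N*n)
M(f) = 1/(-1 + f) (M(f) = 1/(f - 1) = 1/(-1 + f))
Z(-52, -60)/(-32876 + M(-132)) = (-7 - 60*(-52))/(-32876 + 1/(-1 - 132)) = (-7 + 3120)/(-32876 + 1/(-133)) = 3113/(-32876 - 1/133) = 3113/(-4372509/133) = 3113*(-133/4372509) = -414029/4372509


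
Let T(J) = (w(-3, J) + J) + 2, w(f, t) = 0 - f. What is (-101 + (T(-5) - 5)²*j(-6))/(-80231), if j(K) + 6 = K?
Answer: 401/80231 ≈ 0.0049981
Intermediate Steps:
w(f, t) = -f
j(K) = -6 + K
T(J) = 5 + J (T(J) = (-1*(-3) + J) + 2 = (3 + J) + 2 = 5 + J)
(-101 + (T(-5) - 5)²*j(-6))/(-80231) = (-101 + ((5 - 5) - 5)²*(-6 - 6))/(-80231) = (-101 + (0 - 5)²*(-12))*(-1/80231) = (-101 + (-5)²*(-12))*(-1/80231) = (-101 + 25*(-12))*(-1/80231) = (-101 - 300)*(-1/80231) = -401*(-1/80231) = 401/80231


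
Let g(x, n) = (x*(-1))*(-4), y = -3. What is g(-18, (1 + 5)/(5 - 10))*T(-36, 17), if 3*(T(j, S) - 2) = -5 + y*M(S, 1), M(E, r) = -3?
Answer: -240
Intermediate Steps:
T(j, S) = 10/3 (T(j, S) = 2 + (-5 - 3*(-3))/3 = 2 + (-5 + 9)/3 = 2 + (1/3)*4 = 2 + 4/3 = 10/3)
g(x, n) = 4*x (g(x, n) = -x*(-4) = 4*x)
g(-18, (1 + 5)/(5 - 10))*T(-36, 17) = (4*(-18))*(10/3) = -72*10/3 = -240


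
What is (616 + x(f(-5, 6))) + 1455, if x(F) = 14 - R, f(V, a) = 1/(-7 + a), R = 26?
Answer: 2059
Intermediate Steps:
x(F) = -12 (x(F) = 14 - 1*26 = 14 - 26 = -12)
(616 + x(f(-5, 6))) + 1455 = (616 - 12) + 1455 = 604 + 1455 = 2059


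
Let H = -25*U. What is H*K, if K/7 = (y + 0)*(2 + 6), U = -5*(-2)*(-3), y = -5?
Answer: -210000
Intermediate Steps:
U = -30 (U = 10*(-3) = -30)
K = -280 (K = 7*((-5 + 0)*(2 + 6)) = 7*(-5*8) = 7*(-40) = -280)
H = 750 (H = -25*(-30) = 750)
H*K = 750*(-280) = -210000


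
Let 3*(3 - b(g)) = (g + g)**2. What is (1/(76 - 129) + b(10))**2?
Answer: 429567076/25281 ≈ 16992.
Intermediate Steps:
b(g) = 3 - 4*g**2/3 (b(g) = 3 - (g + g)**2/3 = 3 - 4*g**2/3)
(1/(76 - 129) + b(10))**2 = (1/(76 - 129) + (3 - 4/3*10**2))**2 = (1/(-53) + (3 - 4/3*100))**2 = (-1/53 + (3 - 400/3))**2 = (-1/53 - 391/3)**2 = (-20726/159)**2 = 429567076/25281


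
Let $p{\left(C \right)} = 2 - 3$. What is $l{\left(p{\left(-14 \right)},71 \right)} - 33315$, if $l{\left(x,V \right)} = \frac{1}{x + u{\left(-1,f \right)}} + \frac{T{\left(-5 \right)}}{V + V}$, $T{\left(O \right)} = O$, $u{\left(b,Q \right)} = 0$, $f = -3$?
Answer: $- \frac{4730877}{142} \approx -33316.0$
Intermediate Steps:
$p{\left(C \right)} = -1$ ($p{\left(C \right)} = 2 - 3 = -1$)
$l{\left(x,V \right)} = \frac{1}{x} - \frac{5}{2 V}$ ($l{\left(x,V \right)} = \frac{1}{x + 0} + \frac{1}{V + V} \left(-5\right) = \frac{1}{x} + \frac{1}{2 V} \left(-5\right) = \frac{1}{x} - \frac{5}{2 V}$)
$l{\left(p{\left(-14 \right)},71 \right)} - 33315 = \left(\frac{1}{-1} - \frac{5}{2 \cdot 71}\right) - 33315 = \left(-1 - \frac{5}{142}\right) - 33315 = - \frac{147}{142} - 33315 = - \frac{4730877}{142}$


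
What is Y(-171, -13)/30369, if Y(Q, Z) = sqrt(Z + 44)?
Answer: sqrt(31)/30369 ≈ 0.00018334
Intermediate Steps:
Y(Q, Z) = sqrt(44 + Z)
Y(-171, -13)/30369 = sqrt(44 - 13)/30369 = sqrt(31)*(1/30369) = sqrt(31)/30369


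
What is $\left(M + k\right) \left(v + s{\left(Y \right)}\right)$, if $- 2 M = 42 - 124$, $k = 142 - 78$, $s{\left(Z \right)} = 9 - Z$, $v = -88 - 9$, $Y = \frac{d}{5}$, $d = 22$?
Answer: $-9702$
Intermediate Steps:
$Y = \frac{22}{5} \approx 4.4$
$v = -97$
$k = 64$
$M = 41$ ($M = - \frac{42 - 124}{2} = \left(- \frac{1}{2}\right) \left(-82\right) = 41$)
$\left(M + k\right) \left(v + s{\left(Y \right)}\right) = \left(41 + 64\right) \left(-97 + \left(9 - \frac{22}{5}\right)\right) = 105 \left(-97 + \left(9 - \frac{22}{5}\right)\right) = 105 \left(-97 + \frac{23}{5}\right) = 105 \left(- \frac{462}{5}\right) = -9702$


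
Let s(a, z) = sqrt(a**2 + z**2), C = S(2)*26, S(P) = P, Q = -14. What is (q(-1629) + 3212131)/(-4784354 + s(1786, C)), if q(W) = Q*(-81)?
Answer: -7686698627905/11445020002408 - 80331625*sqrt(1277)/11445020002408 ≈ -0.67187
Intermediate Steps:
C = 52 (C = 2*26 = 52)
q(W) = 1134 (q(W) = -14*(-81) = 1134)
(q(-1629) + 3212131)/(-4784354 + s(1786, C)) = (1134 + 3212131)/(-4784354 + sqrt(1786**2 + 52**2)) = 3213265/(-4784354 + sqrt(3189796 + 2704)) = 3213265/(-4784354 + sqrt(3192500)) = 3213265/(-4784354 + 50*sqrt(1277))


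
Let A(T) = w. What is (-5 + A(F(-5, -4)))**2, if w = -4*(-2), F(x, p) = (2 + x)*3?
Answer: 9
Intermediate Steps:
F(x, p) = 6 + 3*x
w = 8
A(T) = 8
(-5 + A(F(-5, -4)))**2 = (-5 + 8)**2 = 3**2 = 9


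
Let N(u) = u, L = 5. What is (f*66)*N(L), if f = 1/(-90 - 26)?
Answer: -165/58 ≈ -2.8448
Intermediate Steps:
f = -1/116 (f = 1/(-116) = -1/116 ≈ -0.0086207)
(f*66)*N(L) = -1/116*66*5 = -33/58*5 = -165/58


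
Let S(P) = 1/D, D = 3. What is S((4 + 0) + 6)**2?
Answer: 1/9 ≈ 0.11111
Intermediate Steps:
S(P) = 1/3
S((4 + 0) + 6)**2 = (1/3)**2 = 1/9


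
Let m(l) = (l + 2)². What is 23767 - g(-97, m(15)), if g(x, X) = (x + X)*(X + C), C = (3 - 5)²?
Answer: -32489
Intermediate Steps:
m(l) = (2 + l)²
C = 4 (C = (-2)² = 4)
g(x, X) = (4 + X)*(X + x) (g(x, X) = (x + X)*(X + 4) = (X + x)*(4 + X) = (4 + X)*(X + x))
23767 - g(-97, m(15)) = 23767 - (((2 + 15)²)² + 4*(2 + 15)² + 4*(-97) + (2 + 15)²*(-97)) = 23767 - ((17²)² + 4*17² - 388 + 17²*(-97)) = 23767 - (289² + 4*289 - 388 + 289*(-97)) = 23767 - (83521 + 1156 - 388 - 28033) = 23767 - 1*56256 = 23767 - 56256 = -32489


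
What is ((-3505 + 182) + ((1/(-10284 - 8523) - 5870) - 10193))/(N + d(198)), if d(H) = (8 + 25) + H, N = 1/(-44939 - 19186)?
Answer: -7793164751625/92861907106 ≈ -83.922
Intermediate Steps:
N = -1/64125 (N = 1/(-64125) = -1/64125 ≈ -1.5595e-5)
d(H) = 33 + H
((-3505 + 182) + ((1/(-10284 - 8523) - 5870) - 10193))/(N + d(198)) = ((-3505 + 182) + ((1/(-10284 - 8523) - 5870) - 10193))/(-1/64125 + (33 + 198)) = (-3323 + ((1/(-18807) - 5870) - 10193))/(-1/64125 + 231) = (-3323 + ((-1/18807 - 5870) - 10193))/(14812874/64125) = (-3323 + (-110397091/18807 - 10193))*(64125/14812874) = (-3323 - 302096842/18807)*(64125/14812874) = -364592503/18807*64125/14812874 = -7793164751625/92861907106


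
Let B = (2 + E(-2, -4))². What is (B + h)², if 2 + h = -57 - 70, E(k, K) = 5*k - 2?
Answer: 841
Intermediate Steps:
E(k, K) = -2 + 5*k
B = 100 (B = (2 + (-2 + 5*(-2)))² = (2 + (-2 - 10))² = (2 - 12)² = (-10)² = 100)
h = -129 (h = -2 + (-57 - 70) = -2 - 127 = -129)
(B + h)² = (100 - 129)² = (-29)² = 841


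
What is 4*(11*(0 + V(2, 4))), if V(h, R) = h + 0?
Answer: 88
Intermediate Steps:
V(h, R) = h
4*(11*(0 + V(2, 4))) = 4*(11*(0 + 2)) = 4*(11*2) = 4*22 = 88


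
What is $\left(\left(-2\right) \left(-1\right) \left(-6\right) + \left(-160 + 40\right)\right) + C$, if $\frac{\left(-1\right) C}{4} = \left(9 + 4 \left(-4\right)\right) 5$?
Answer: $8$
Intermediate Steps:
$C = 140$ ($C = - 4 \left(9 + 4 \left(-4\right)\right) 5 = - 4 \left(9 - 16\right) 5 = - 4 \left(\left(-7\right) 5\right) = \left(-4\right) \left(-35\right) = 140$)
$\left(\left(-2\right) \left(-1\right) \left(-6\right) + \left(-160 + 40\right)\right) + C = \left(\left(-2\right) \left(-1\right) \left(-6\right) + \left(-160 + 40\right)\right) + 140 = \left(2 \left(-6\right) - 120\right) + 140 = \left(-12 - 120\right) + 140 = -132 + 140 = 8$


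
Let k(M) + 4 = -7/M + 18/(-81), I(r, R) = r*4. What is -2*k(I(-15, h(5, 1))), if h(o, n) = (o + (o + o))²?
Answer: 739/90 ≈ 8.2111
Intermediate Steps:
h(o, n) = 9*o² (h(o, n) = (o + 2*o)² = (3*o)² = 9*o²)
I(r, R) = 4*r
k(M) = -38/9 - 7/M (k(M) = -4 + (-7/M + 18/(-81)) = -4 + (-7/M + 18*(-1/81)) = -4 + (-7/M - 2/9) = -4 + (-2/9 - 7/M) = -38/9 - 7/M)
-2*k(I(-15, h(5, 1))) = -2*(-38/9 - 7/(4*(-15))) = -2*(-38/9 - 7/(-60)) = -2*(-38/9 - 7*(-1/60)) = -2*(-38/9 + 7/60) = -2*(-739/180) = 739/90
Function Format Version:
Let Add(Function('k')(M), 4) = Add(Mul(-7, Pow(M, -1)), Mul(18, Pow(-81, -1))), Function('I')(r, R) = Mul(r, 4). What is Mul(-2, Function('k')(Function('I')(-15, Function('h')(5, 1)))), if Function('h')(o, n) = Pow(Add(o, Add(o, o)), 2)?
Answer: Rational(739, 90) ≈ 8.2111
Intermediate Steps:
Function('h')(o, n) = Mul(9, Pow(o, 2)) (Function('h')(o, n) = Pow(Add(o, Mul(2, o)), 2) = Pow(Mul(3, o), 2) = Mul(9, Pow(o, 2)))
Function('I')(r, R) = Mul(4, r)
Function('k')(M) = Add(Rational(-38, 9), Mul(-7, Pow(M, -1))) (Function('k')(M) = Add(-4, Add(Mul(-7, Pow(M, -1)), Mul(18, Pow(-81, -1)))) = Add(-4, Add(Mul(-7, Pow(M, -1)), Mul(18, Rational(-1, 81)))) = Add(-4, Add(Mul(-7, Pow(M, -1)), Rational(-2, 9))) = Add(-4, Add(Rational(-2, 9), Mul(-7, Pow(M, -1)))) = Add(Rational(-38, 9), Mul(-7, Pow(M, -1))))
Mul(-2, Function('k')(Function('I')(-15, Function('h')(5, 1)))) = Mul(-2, Add(Rational(-38, 9), Mul(-7, Pow(Mul(4, -15), -1)))) = Mul(-2, Add(Rational(-38, 9), Mul(-7, Pow(-60, -1)))) = Mul(-2, Add(Rational(-38, 9), Mul(-7, Rational(-1, 60)))) = Mul(-2, Add(Rational(-38, 9), Rational(7, 60))) = Mul(-2, Rational(-739, 180)) = Rational(739, 90)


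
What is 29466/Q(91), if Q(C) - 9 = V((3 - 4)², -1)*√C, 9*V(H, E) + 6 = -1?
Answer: 10740357/1051 + 928179*√91/1051 ≈ 18644.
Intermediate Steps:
V(H, E) = -7/9 (V(H, E) = -⅔ + (⅑)*(-1) = -⅔ - ⅑ = -7/9)
Q(C) = 9 - 7*√C/9
29466/Q(91) = 29466/(9 - 7*√91/9)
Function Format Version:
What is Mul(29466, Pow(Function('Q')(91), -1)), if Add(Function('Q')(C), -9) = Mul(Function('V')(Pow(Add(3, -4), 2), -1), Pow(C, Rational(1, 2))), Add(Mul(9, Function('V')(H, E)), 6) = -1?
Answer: Add(Rational(10740357, 1051), Mul(Rational(928179, 1051), Pow(91, Rational(1, 2)))) ≈ 18644.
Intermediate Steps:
Function('V')(H, E) = Rational(-7, 9) (Function('V')(H, E) = Add(Rational(-2, 3), Mul(Rational(1, 9), -1)) = Add(Rational(-2, 3), Rational(-1, 9)) = Rational(-7, 9))
Function('Q')(C) = Add(9, Mul(Rational(-7, 9), Pow(C, Rational(1, 2))))
Mul(29466, Pow(Function('Q')(91), -1)) = Mul(29466, Pow(Add(9, Mul(Rational(-7, 9), Pow(91, Rational(1, 2)))), -1))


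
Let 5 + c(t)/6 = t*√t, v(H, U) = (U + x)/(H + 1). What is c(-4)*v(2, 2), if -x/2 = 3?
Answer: 40 + 64*I ≈ 40.0 + 64.0*I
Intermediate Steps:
x = -6 (x = -2*3 = -6)
v(H, U) = (-6 + U)/(1 + H) (v(H, U) = (U - 6)/(H + 1) = (-6 + U)/(1 + H))
c(t) = -30 + 6*t^(3/2) (c(t) = -30 + 6*(t*√t) = -30 + 6*t^(3/2))
c(-4)*v(2, 2) = (-30 + 6*(-4)^(3/2))*((-6 + 2)/(1 + 2)) = (-30 + 6*(-8*I))*(-4/3) = (-30 - 48*I)*((⅓)*(-4)) = (-30 - 48*I)*(-4/3) = 40 + 64*I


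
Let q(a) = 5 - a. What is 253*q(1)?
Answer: 1012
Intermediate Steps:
253*q(1) = 253*(5 - 1*1) = 253*(5 - 1) = 253*4 = 1012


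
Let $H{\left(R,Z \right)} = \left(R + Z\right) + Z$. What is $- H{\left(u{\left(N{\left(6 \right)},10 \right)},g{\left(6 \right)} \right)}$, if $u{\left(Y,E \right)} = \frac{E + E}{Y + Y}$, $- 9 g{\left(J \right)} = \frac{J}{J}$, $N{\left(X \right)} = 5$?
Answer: $- \frac{16}{9} \approx -1.7778$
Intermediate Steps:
$g{\left(J \right)} = - \frac{1}{9}$ ($g{\left(J \right)} = - \frac{J \frac{1}{J}}{9} = \left(- \frac{1}{9}\right) 1 = - \frac{1}{9}$)
$u{\left(Y,E \right)} = \frac{E}{Y}$ ($u{\left(Y,E \right)} = \frac{2 E}{2 Y} = 2 E \frac{1}{2 Y} = \frac{E}{Y}$)
$H{\left(R,Z \right)} = R + 2 Z$
$- H{\left(u{\left(N{\left(6 \right)},10 \right)},g{\left(6 \right)} \right)} = - (\frac{10}{5} + 2 \left(- \frac{1}{9}\right)) = - (10 \cdot \frac{1}{5} - \frac{2}{9}) = - (2 - \frac{2}{9}) = \left(-1\right) \frac{16}{9} = - \frac{16}{9}$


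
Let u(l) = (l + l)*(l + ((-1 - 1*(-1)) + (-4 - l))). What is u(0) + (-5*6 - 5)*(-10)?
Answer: 350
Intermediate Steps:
u(l) = -8*l (u(l) = (2*l)*(l + ((-1 + 1) + (-4 - l))) = (2*l)*(l + (0 + (-4 - l))) = (2*l)*(l + (-4 - l)) = (2*l)*(-4) = -8*l)
u(0) + (-5*6 - 5)*(-10) = -8*0 + (-5*6 - 5)*(-10) = 0 + (-30 - 5)*(-10) = 0 - 35*(-10) = 0 + 350 = 350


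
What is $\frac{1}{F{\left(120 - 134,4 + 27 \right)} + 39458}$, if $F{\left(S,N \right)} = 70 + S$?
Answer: $\frac{1}{39514} \approx 2.5307 \cdot 10^{-5}$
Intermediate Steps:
$\frac{1}{F{\left(120 - 134,4 + 27 \right)} + 39458} = \frac{1}{\left(70 + \left(120 - 134\right)\right) + 39458} = \frac{1}{\left(70 - 14\right) + 39458} = \frac{1}{56 + 39458} = \frac{1}{39514}$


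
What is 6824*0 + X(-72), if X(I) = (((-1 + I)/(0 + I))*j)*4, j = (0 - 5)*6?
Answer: -365/3 ≈ -121.67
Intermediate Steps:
j = -30 (j = -5*6 = -30)
X(I) = -120*(-1 + I)/I (X(I) = (((-1 + I)/(0 + I))*(-30))*4 = (((-1 + I)/I)*(-30))*4 = -30*(-1 + I)/I*4 = -120*(-1 + I)/I)
6824*0 + X(-72) = 6824*0 + (-120 + 120/(-72)) = 0 + (-120 + 120*(-1/72)) = 0 + (-120 - 5/3) = 0 - 365/3 = -365/3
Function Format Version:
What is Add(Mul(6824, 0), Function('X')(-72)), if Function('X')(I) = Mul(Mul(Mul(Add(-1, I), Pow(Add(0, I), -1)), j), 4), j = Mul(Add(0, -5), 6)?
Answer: Rational(-365, 3) ≈ -121.67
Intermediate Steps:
j = -30 (j = Mul(-5, 6) = -30)
Function('X')(I) = Mul(-120, Pow(I, -1), Add(-1, I)) (Function('X')(I) = Mul(Mul(Mul(Add(-1, I), Pow(Add(0, I), -1)), -30), 4) = Mul(Mul(Mul(Add(-1, I), Pow(I, -1)), -30), 4) = Mul(Mul(Mul(Pow(I, -1), Add(-1, I)), -30), 4) = Mul(Mul(-30, Pow(I, -1), Add(-1, I)), 4) = Mul(-120, Pow(I, -1), Add(-1, I)))
Add(Mul(6824, 0), Function('X')(-72)) = Add(Mul(6824, 0), Add(-120, Mul(120, Pow(-72, -1)))) = Add(0, Add(-120, Mul(120, Rational(-1, 72)))) = Add(0, Add(-120, Rational(-5, 3))) = Add(0, Rational(-365, 3)) = Rational(-365, 3)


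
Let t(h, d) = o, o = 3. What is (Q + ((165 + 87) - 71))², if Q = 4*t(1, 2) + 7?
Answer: 40000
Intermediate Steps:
t(h, d) = 3
Q = 19 (Q = 4*3 + 7 = 12 + 7 = 19)
(Q + ((165 + 87) - 71))² = (19 + ((165 + 87) - 71))² = (19 + (252 - 71))² = (19 + 181)² = 200² = 40000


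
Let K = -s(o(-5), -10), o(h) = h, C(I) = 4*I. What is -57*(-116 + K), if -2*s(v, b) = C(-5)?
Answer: 7182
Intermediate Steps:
s(v, b) = 10 (s(v, b) = -2*(-5) = -½*(-20) = 10)
K = -10 (K = -1*10 = -10)
-57*(-116 + K) = -57*(-116 - 10) = -57*(-126) = 7182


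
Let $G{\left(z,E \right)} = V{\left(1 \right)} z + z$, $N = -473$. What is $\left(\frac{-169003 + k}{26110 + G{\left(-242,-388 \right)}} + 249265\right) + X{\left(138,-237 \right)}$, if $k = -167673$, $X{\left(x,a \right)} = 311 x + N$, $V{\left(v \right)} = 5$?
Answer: $\frac{3596324252}{12329} \approx 2.917 \cdot 10^{5}$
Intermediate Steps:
$X{\left(x,a \right)} = -473 + 311 x$ ($X{\left(x,a \right)} = 311 x - 473 = -473 + 311 x$)
$G{\left(z,E \right)} = 6 z$ ($G{\left(z,E \right)} = 5 z + z = 6 z$)
$\left(\frac{-169003 + k}{26110 + G{\left(-242,-388 \right)}} + 249265\right) + X{\left(138,-237 \right)} = \left(\frac{-169003 - 167673}{26110 + 6 \left(-242\right)} + 249265\right) + \left(-473 + 311 \cdot 138\right) = \left(- \frac{336676}{26110 - 1452} + 249265\right) + \left(-473 + 42918\right) = \left(- \frac{336676}{24658} + 249265\right) + 42445 = \left(\left(-336676\right) \frac{1}{24658} + 249265\right) + 42445 = \left(- \frac{168338}{12329} + 249265\right) + 42445 = \frac{3073019847}{12329} + 42445 = \frac{3596324252}{12329}$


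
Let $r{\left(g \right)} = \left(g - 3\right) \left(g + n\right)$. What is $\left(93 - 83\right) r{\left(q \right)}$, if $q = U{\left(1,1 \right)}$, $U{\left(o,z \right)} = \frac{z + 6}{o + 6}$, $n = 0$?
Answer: $-20$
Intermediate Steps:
$U{\left(o,z \right)} = \frac{6 + z}{6 + o}$
$q = 1$ ($q = \frac{6 + 1}{6 + 1} = \frac{1}{7} \cdot 7 = 1$)
$r{\left(g \right)} = g \left(-3 + g\right)$ ($r{\left(g \right)} = \left(g - 3\right) \left(g + 0\right) = \left(-3 + g\right) g = g \left(-3 + g\right)$)
$\left(93 - 83\right) r{\left(q \right)} = \left(93 - 83\right) 1 \left(-3 + 1\right) = 10 \cdot 1 \left(-2\right) = 10 \left(-2\right) = -20$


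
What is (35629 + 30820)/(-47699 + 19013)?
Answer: -66449/28686 ≈ -2.3164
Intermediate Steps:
(35629 + 30820)/(-47699 + 19013) = 66449/(-28686) = 66449*(-1/28686) = -66449/28686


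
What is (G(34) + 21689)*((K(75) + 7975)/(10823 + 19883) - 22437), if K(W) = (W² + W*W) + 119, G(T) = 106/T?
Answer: -9771322876398/20077 ≈ -4.8669e+8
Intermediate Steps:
K(W) = 119 + 2*W² (K(W) = (W² + W²) + 119 = 2*W² + 119 = 119 + 2*W²)
(G(34) + 21689)*((K(75) + 7975)/(10823 + 19883) - 22437) = (106/34 + 21689)*(((119 + 2*75²) + 7975)/(10823 + 19883) - 22437) = (106*(1/34) + 21689)*(((119 + 2*5625) + 7975)/30706 - 22437) = (53/17 + 21689)*(((119 + 11250) + 7975)*(1/30706) - 22437) = 368766*((11369 + 7975)*(1/30706) - 22437)/17 = 368766*(19344*(1/30706) - 22437)/17 = 368766*(744/1181 - 22437)/17 = (368766/17)*(-26497353/1181) = -9771322876398/20077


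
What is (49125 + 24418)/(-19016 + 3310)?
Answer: -73543/15706 ≈ -4.6825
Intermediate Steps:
(49125 + 24418)/(-19016 + 3310) = 73543/(-15706) = 73543*(-1/15706) = -73543/15706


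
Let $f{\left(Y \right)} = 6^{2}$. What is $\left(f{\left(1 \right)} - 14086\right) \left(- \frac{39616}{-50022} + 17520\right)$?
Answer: $- \frac{6156886018400}{25011} \approx -2.4617 \cdot 10^{8}$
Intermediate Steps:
$f{\left(Y \right)} = 36$
$\left(f{\left(1 \right)} - 14086\right) \left(- \frac{39616}{-50022} + 17520\right) = \left(36 - 14086\right) \left(- \frac{39616}{-50022} + 17520\right) = - 14050 \left(\left(-39616\right) \left(- \frac{1}{50022}\right) + 17520\right) = - 14050 \left(\frac{19808}{25011} + 17520\right) = \left(-14050\right) \frac{438212528}{25011} = - \frac{6156886018400}{25011}$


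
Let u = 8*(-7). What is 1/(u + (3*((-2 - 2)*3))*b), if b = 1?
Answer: -1/92 ≈ -0.010870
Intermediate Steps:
u = -56
1/(u + (3*((-2 - 2)*3))*b) = 1/(-56 + (3*((-2 - 2)*3))*1) = 1/(-56 + (3*(-4*3))*1) = 1/(-56 + (3*(-12))*1) = 1/(-56 - 36*1) = 1/(-56 - 36) = 1/(-92) = -1/92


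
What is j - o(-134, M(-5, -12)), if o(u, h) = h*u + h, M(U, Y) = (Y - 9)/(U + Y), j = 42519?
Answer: 725616/17 ≈ 42683.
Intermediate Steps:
M(U, Y) = (-9 + Y)/(U + Y)
o(u, h) = h + h*u
j - o(-134, M(-5, -12)) = 42519 - (-9 - 12)/(-5 - 12)*(1 - 134) = 42519 - -21/(-17)*(-133) = 42519 - (-1/17*(-21))*(-133) = 42519 - 21*(-133)/17 = 42519 - 1*(-2793/17) = 42519 + 2793/17 = 725616/17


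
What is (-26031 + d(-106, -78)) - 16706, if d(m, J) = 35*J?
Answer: -45467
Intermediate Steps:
(-26031 + d(-106, -78)) - 16706 = (-26031 + 35*(-78)) - 16706 = (-26031 - 2730) - 16706 = -28761 - 16706 = -45467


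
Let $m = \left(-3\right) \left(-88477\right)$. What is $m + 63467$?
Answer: $328898$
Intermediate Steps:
$m = 265431$
$m + 63467 = 265431 + 63467 = 328898$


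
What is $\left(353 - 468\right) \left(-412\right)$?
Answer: $47380$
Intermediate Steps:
$\left(353 - 468\right) \left(-412\right) = \left(-115\right) \left(-412\right) = 47380$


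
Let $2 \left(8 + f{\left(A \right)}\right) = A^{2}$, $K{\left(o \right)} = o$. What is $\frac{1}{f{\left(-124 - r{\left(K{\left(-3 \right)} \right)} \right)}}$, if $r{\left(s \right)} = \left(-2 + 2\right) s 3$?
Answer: $\frac{1}{7680} \approx 0.00013021$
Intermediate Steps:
$r{\left(s \right)} = 0$ ($r{\left(s \right)} = 0 s 3 = 0 \cdot 3 = 0$)
$f{\left(A \right)} = -8 + \frac{A^{2}}{2}$
$\frac{1}{f{\left(-124 - r{\left(K{\left(-3 \right)} \right)} \right)}} = \frac{1}{-8 + \frac{\left(-124 - 0\right)^{2}}{2}} = \frac{1}{-8 + \frac{\left(-124 + 0\right)^{2}}{2}} = \frac{1}{-8 + \frac{\left(-124\right)^{2}}{2}} = \frac{1}{-8 + \frac{1}{2} \cdot 15376} = \frac{1}{-8 + 7688} = \frac{1}{7680}$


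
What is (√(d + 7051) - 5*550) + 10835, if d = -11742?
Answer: 8085 + I*√4691 ≈ 8085.0 + 68.491*I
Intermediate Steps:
(√(d + 7051) - 5*550) + 10835 = (√(-11742 + 7051) - 5*550) + 10835 = (√(-4691) - 2750) + 10835 = (I*√4691 - 2750) + 10835 = (-2750 + I*√4691) + 10835 = 8085 + I*√4691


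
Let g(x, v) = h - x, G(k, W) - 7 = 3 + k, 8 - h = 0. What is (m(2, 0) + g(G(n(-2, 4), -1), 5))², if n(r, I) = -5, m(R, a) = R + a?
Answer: 25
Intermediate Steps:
h = 8 (h = 8 - 1*0 = 8 + 0 = 8)
G(k, W) = 10 + k (G(k, W) = 7 + (3 + k) = 10 + k)
g(x, v) = 8 - x
(m(2, 0) + g(G(n(-2, 4), -1), 5))² = ((2 + 0) + (8 - (10 - 5)))² = (2 + (8 - 1*5))² = (2 + (8 - 5))² = (2 + 3)² = 5² = 25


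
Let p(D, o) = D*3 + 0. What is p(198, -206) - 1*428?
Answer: 166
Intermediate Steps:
p(D, o) = 3*D (p(D, o) = 3*D + 0 = 3*D)
p(198, -206) - 1*428 = 3*198 - 1*428 = 594 - 428 = 166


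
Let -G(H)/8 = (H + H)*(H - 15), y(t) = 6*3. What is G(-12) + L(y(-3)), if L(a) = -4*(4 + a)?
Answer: -5272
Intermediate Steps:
y(t) = 18
L(a) = -16 - 4*a
G(H) = -16*H*(-15 + H) (G(H) = -8*(H + H)*(H - 15) = -8*2*H*(-15 + H) = -16*H*(-15 + H))
G(-12) + L(y(-3)) = 16*(-12)*(15 - 1*(-12)) + (-16 - 4*18) = 16*(-12)*(15 + 12) + (-16 - 72) = 16*(-12)*27 - 88 = -5184 - 88 = -5272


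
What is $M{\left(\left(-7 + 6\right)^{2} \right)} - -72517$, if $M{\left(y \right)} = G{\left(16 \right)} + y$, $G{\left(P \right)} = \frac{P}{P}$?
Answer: $72519$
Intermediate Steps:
$G{\left(P \right)} = 1$
$M{\left(y \right)} = 1 + y$
$M{\left(\left(-7 + 6\right)^{2} \right)} - -72517 = \left(1 + \left(-7 + 6\right)^{2}\right) - -72517 = \left(1 + \left(-1\right)^{2}\right) + 72517 = \left(1 + 1\right) + 72517 = 2 + 72517 = 72519$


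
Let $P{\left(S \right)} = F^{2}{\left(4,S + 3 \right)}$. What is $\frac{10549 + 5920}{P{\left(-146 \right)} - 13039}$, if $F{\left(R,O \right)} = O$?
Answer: $\frac{16469}{7410} \approx 2.2225$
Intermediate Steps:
$P{\left(S \right)} = \left(3 + S\right)^{2}$ ($P{\left(S \right)} = \left(S + 3\right)^{2} = \left(3 + S\right)^{2}$)
$\frac{10549 + 5920}{P{\left(-146 \right)} - 13039} = \frac{10549 + 5920}{\left(3 - 146\right)^{2} - 13039} = \frac{16469}{\left(-143\right)^{2} - 13039} = \frac{16469}{20449 - 13039} = \frac{16469}{7410}$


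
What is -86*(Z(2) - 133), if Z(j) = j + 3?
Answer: 11008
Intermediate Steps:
Z(j) = 3 + j
-86*(Z(2) - 133) = -86*((3 + 2) - 133) = -86*(5 - 133) = -86*(-128) = 11008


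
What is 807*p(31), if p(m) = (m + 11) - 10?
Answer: 25824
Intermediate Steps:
p(m) = 1 + m (p(m) = (11 + m) - 10 = 1 + m)
807*p(31) = 807*(1 + 31) = 807*32 = 25824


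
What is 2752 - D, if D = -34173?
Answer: 36925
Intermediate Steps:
2752 - D = 2752 - 1*(-34173) = 2752 + 34173 = 36925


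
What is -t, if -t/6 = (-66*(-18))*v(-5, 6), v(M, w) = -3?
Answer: -21384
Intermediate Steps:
t = 21384 (t = -6*(-66*(-18))*(-3) = -7128*(-3) = -6*(-3564) = 21384)
-t = -1*21384 = -21384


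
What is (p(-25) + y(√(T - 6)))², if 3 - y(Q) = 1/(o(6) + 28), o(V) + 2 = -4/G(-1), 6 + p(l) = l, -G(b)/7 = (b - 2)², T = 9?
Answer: 2119589521/2696164 ≈ 786.15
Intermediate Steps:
G(b) = -7*(-2 + b)² (G(b) = -7*(b - 2)² = -7*(-2 + b)²)
p(l) = -6 + l
o(V) = -122/63 (o(V) = -2 - 4*(-1/(7*(-2 - 1)²)) = -2 - 4/((-7*(-3)²)) = -2 - 4/((-7*9)) = -2 - 4/(-63) = -2 - 4*(-1/63) = -2 + 4/63 = -122/63)
y(Q) = 4863/1642 (y(Q) = 3 - 1/(-122/63 + 28) = 3 - 1/1642/63 = 3 - 1*63/1642 = 3 - 63/1642 = 4863/1642)
(p(-25) + y(√(T - 6)))² = ((-6 - 25) + 4863/1642)² = (-31 + 4863/1642)² = (-46039/1642)² = 2119589521/2696164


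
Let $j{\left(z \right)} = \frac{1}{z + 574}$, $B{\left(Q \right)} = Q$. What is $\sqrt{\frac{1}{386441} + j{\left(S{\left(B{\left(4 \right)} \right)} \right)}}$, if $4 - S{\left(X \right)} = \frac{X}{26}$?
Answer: $\frac{\sqrt{1974773724990}}{33755172} \approx 0.041631$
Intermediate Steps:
$S{\left(X \right)} = 4 - \frac{X}{26}$
$j{\left(z \right)} = \frac{1}{574 + z}$
$\sqrt{\frac{1}{386441} + j{\left(S{\left(B{\left(4 \right)} \right)} \right)}} = \sqrt{\frac{1}{386441} + \frac{1}{574 + \left(4 - \frac{2}{13}\right)}} = \sqrt{\frac{1}{386441} + \frac{1}{574 + \frac{50}{13}}} = \sqrt{\frac{1}{386441} + \frac{1}{\frac{7512}{13}}} = \sqrt{\frac{1}{386441} + \frac{13}{7512}} = \sqrt{\frac{5031245}{2902944792}} = \frac{\sqrt{1974773724990}}{33755172}$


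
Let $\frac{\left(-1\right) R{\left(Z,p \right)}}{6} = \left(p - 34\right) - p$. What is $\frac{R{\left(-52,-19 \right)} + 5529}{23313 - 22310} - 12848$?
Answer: $- \frac{12880811}{1003} \approx -12842.0$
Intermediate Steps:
$R{\left(Z,p \right)} = 204$ ($R{\left(Z,p \right)} = - 6 \left(\left(p - 34\right) - p\right) = - 6 \left(\left(-34 + p\right) - p\right) = \left(-6\right) \left(-34\right) = 204$)
$\frac{R{\left(-52,-19 \right)} + 5529}{23313 - 22310} - 12848 = \frac{204 + 5529}{23313 - 22310} - 12848 = \frac{5733}{1003} - 12848 = - \frac{12880811}{1003}$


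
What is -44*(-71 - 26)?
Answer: 4268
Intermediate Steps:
-44*(-71 - 26) = -44*(-97) = 4268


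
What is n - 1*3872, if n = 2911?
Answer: -961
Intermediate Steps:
n - 1*3872 = 2911 - 1*3872 = 2911 - 3872 = -961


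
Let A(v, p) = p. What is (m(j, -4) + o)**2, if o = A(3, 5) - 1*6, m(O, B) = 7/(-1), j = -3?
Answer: 64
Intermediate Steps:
m(O, B) = -7 (m(O, B) = 7*(-1) = -7)
o = -1 (o = 5 - 1*6 = 5 - 6 = -1)
(m(j, -4) + o)**2 = (-7 - 1)**2 = (-8)**2 = 64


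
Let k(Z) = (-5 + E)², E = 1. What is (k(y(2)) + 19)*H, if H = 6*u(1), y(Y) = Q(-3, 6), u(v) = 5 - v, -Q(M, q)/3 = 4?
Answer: 840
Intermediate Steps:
Q(M, q) = -12 (Q(M, q) = -3*4 = -12)
y(Y) = -12
k(Z) = 16 (k(Z) = (-5 + 1)² = (-4)² = 16)
H = 24 (H = 6*(5 - 1*1) = 6*(5 - 1) = 6*4 = 24)
(k(y(2)) + 19)*H = (16 + 19)*24 = 35*24 = 840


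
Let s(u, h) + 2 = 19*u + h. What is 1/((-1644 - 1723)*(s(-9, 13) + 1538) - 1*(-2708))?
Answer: -1/4637018 ≈ -2.1566e-7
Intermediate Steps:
s(u, h) = -2 + h + 19*u (s(u, h) = -2 + (19*u + h) = -2 + (h + 19*u) = -2 + h + 19*u)
1/((-1644 - 1723)*(s(-9, 13) + 1538) - 1*(-2708)) = 1/((-1644 - 1723)*((-2 + 13 + 19*(-9)) + 1538) - 1*(-2708)) = 1/(-3367*((-2 + 13 - 171) + 1538) + 2708) = 1/(-3367*(-160 + 1538) + 2708) = 1/(-3367*1378 + 2708) = 1/(-4639726 + 2708) = 1/(-4637018) = -1/4637018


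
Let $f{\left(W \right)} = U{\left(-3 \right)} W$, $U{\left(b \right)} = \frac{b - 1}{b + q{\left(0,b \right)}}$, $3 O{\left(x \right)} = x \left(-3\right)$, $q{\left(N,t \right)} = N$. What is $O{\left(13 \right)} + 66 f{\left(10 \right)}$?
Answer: $867$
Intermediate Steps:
$O{\left(x \right)} = - x$ ($O{\left(x \right)} = \frac{x \left(-3\right)}{3} = \frac{\left(-3\right) x}{3} = - x$)
$U{\left(b \right)} = \frac{-1 + b}{b}$ ($U{\left(b \right)} = \frac{b - 1}{b + 0} = \frac{-1 + b}{b}$)
$f{\left(W \right)} = \frac{4 W}{3}$ ($f{\left(W \right)} = \frac{-1 - 3}{-3} W = \left(- \frac{1}{3}\right) \left(-4\right) W = \frac{4 W}{3}$)
$O{\left(13 \right)} + 66 f{\left(10 \right)} = \left(-1\right) 13 + 66 \cdot \frac{4}{3} \cdot 10 = -13 + 66 \cdot \frac{40}{3} = -13 + 880 = 867$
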